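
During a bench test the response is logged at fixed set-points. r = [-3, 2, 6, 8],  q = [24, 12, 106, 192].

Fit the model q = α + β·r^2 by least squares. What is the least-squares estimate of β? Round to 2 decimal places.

The normal equations are: 4·α + 113·β = 334;  113·α + 5489·β = 16368.
(Σ1 = 4, Σr^2 = 113, Σr^2·r^2 = 5489, Σq = 334, Σr^2·q = 16368.)
Eliminating β: 5489·(row 1) − 113·(row 2) gives 9187·α = 5489·334 − 113·16368 = -16258, so α = -16258/9187.
Then β = (16368 − 113·(-16258/9187))/5489 = 27730/9187.

β = 3.02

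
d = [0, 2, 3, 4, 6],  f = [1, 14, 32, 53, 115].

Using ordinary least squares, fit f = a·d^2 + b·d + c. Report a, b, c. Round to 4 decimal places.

a = 2.9881, b = 1.1214, c = 0.7905

Setting ∂/∂a … = 0 gives: 1649·a + 315·b + 65·c = 5332;  315·a + 65·b + 15·c = 1026;  65·a + 15·b + 5·c = 215.
Solving the 3×3 system (Gaussian elimination) gives a = 251/84, b = 157/140, c = 83/105.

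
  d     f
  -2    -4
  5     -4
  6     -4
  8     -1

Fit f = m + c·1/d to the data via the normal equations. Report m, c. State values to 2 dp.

The normal system XᵀX·[m, c]ᵀ = Xᵀf is [[4, -1/120]; [-1/120, 4801/14400]]·[m, c]ᵀ = [-13, 49/120]ᵀ.
Eliminating c: (4801/14400)·(row 1) − (-1/120)·(row 2) gives (6401/4800)·m = (4801/14400)·(-13) − (-1/120)·(49/120) = -5197/1200, so m = -20788/6401.
Then c = ((49/120) − (-1/120)·(-20788/6401))/(4801/14400) = 7320/6401.

m = -3.25, c = 1.14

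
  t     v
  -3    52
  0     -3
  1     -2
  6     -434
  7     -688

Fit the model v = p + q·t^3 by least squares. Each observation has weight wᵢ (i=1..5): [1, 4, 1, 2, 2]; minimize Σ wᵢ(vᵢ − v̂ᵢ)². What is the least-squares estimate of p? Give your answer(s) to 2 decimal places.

p = -2.31

Setting ∂/∂p … = 0 gives: 10·p + 1092·q = -2206;  1092·p + 329340·q = -660862.
(Σwᵢ·1 = 10, Σwᵢ·t^3 = 1092, Σwᵢ·t^3·t^3 = 329340, Σwᵢ·v = -2206, Σwᵢ·t^3·v = -660862.)
det = 10·329340 − 1092² = 2100936.
p = ((-2206)·329340 − 1092·(-660862))/2100936 = -202614/87539; q = (10·(-660862) − 1092·(-2206))/2100936 = -1049917/525234.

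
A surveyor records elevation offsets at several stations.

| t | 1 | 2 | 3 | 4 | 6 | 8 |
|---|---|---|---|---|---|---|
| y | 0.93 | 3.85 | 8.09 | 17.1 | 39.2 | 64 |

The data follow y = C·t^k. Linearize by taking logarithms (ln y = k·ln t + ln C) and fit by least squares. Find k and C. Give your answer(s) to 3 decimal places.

Taking logs, ln y = k·ln t + ln C, so regress ln y on ln t.
XᵀX = [[11.1437, 7.0493]; [7.0493, 6]], rhs = [22.3885, 14.0328]ᵀ  (here Σln t = 7.0493, Σ(ln t)² = 11.1437, Σln y = 14.0328, Σln t·ln y = 22.3885).
Slope k = (n·Σln t·ln y − Σln t·Σln y)/(n·Σ(ln t)² − (Σln t)²) = (6·22.3885 − 7.0493·14.0328)/17.1702 = 2.06234; ln C = (Σln y − k·Σln t)/n = -0.08420, so C = exp(-0.08420) = 0.91925.

k = 2.062, C = 0.919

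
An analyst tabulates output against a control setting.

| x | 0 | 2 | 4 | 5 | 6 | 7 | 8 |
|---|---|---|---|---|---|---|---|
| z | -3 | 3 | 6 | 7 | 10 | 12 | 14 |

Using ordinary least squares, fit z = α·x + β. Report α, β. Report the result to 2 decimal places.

α = 2.03, β = -2.29

The normal equations are: 194·α + 32·β = 321;  32·α + 7·β = 49.
(Σx·x = 194, Σx = 32, Σ1 = 7, Σx·z = 321, Σz = 49.)
Eliminating β: 7·(row 1) − 32·(row 2) gives 334·α = 7·321 − 32·49 = 679, so α = 679/334.
Then β = (49 − 32·(679/334))/7 = -383/167.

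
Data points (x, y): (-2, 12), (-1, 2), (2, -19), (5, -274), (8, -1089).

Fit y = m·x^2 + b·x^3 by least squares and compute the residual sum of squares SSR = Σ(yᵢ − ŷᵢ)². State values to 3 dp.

Compute the Gram sums: Σx^2·x^2 = 4754, Σx^2·x^3 = 35892, Σx^3·x^3 = 277898.
Right-hand side: Σx^2·y = -76572, Σx^3·y = -592068.
AᵀA·[m, b]ᵀ = Aᵀy becomes [[4754, 35892]; [35892, 277898]]·[m, b]ᵀ = [-76572, -592068]ᵀ.
det = 4754·277898 − 35892² = 32891428.
m = ((-76572)·277898 − 35892·(-592068))/32891428 = -7175250/8222857; b = (4754·(-592068) − 35892·(-76572))/32891428 = -16592262/8222857.
Residuals: -5362812/8222857, 7028702/8222857, 5204813/8222857, 351182/8222857, -237129/8222857; SSR = 12821826/8222857.

SSR = 1.559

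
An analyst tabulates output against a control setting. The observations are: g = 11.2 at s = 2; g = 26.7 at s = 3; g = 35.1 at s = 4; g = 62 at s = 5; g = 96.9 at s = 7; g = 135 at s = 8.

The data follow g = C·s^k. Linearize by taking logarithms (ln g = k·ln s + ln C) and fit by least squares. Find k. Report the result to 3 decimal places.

Linearized form: ln g = k·ln s + ln C. From the 6 transformed points,
Σln s = 8.8128, Σ(ln s)² = 14.3101, Σln g = 22.8649, Σln s·ln g = 35.9584.
Normal system: [[14.3101, 8.8128]; [8.8128, 6]]·[k, ln C]ᵀ = [35.9584, 22.8649]ᵀ.
Δ = 14.3101·6 − (8.8128)² = 8.1947; k = (35.9584·6 − 8.8128·22.8649)/8.1947 = 1.73846, ln C = (14.3101·22.8649 − 8.8128·35.9584)/8.1947 = 1.25735.

k = 1.738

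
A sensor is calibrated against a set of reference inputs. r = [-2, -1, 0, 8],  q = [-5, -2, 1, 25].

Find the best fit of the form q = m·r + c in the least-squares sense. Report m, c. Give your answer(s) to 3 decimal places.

m = 3.000, c = 1.000

Forming XᵀX = [[69, 5]; [5, 4]] and Xᵀq = [212, 19]ᵀ gives XᵀX·[m, c]ᵀ = Xᵀq.
Δ = 69·4 − 5² = 251.
m = (212·4 − 5·19)/251 = 3; c = (69·19 − 5·212)/251 = 1.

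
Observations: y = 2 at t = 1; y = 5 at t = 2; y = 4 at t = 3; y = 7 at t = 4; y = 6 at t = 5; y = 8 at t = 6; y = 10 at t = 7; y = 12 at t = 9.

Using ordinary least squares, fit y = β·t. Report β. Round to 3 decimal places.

The normal system MᵀM·[β]ᵀ = Mᵀy is [[221]]·[β]ᵀ = [308]ᵀ.
Hence β = 308 / 221 ≈ 1.39367.

β = 1.394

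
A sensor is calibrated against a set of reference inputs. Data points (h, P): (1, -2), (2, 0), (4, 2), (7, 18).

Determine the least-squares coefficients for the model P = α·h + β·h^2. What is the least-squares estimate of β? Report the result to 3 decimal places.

The normal equations are: 70·α + 416·β = 132;  416·α + 2674·β = 912.
(Σh·h = 70, Σh·h^2 = 416, Σh^2·h^2 = 2674, Σh·P = 132, Σh^2·P = 912.)
Eliminating β: 2674·(row 1) − 416·(row 2) gives 14124·α = 2674·132 − 416·912 = -26424, so α = -2202/1177.
Then β = (912 − 416·(-2202/1177))/2674 = 744/1177.

β = 0.632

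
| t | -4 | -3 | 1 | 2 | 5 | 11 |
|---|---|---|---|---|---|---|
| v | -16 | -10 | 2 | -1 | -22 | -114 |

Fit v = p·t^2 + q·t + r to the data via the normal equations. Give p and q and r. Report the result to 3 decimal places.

Normal-equation sums: Σt^2·t^2 = 15620, Σt^2·t = 1374, Σt^2 = 176, Σt·t = 176, Σt = 12, Σ1 = 6.
Right-hand side: Σt^2·v = -14692, Σt·v = -1270, Σv = -161.
Row-reducing yields p = -409862/408773, q = 206330/408773, r = 1282433/817546.

p = -1.003, q = 0.505, r = 1.569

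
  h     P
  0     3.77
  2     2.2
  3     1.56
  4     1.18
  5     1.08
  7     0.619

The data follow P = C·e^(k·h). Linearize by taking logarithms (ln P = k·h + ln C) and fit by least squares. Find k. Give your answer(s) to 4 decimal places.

k = -0.2553

Taking logs, ln P = k·h + ln C, so regress ln P on h.
Σh = 21.0000, Σ(h)² = 103.0000, Σln P = 2.3230, Σh·ln P = 0.6003.
Equations: 103.0000·k + 21.0000·ln C = 0.6003;  21.0000·k + 6·ln C = 2.3230.
Δ = 103.0000·6 − (21.0000)² = 177.0000; k = (0.6003·6 − 21.0000·2.3230)/177.0000 = -0.25527, ln C = (103.0000·2.3230 − 21.0000·0.6003)/177.0000 = 1.28061.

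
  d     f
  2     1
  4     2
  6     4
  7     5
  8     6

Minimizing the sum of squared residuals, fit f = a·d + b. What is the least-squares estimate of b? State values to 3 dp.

b = -1.009

The normal equations are: 169·a + 27·b = 117;  27·a + 5·b = 18.
(Σd·d = 169, Σd = 27, Σ1 = 5, Σd·f = 117, Σf = 18.)
Eliminating b: 5·(row 1) − 27·(row 2) gives 116·a = 5·117 − 27·18 = 99, so a = 99/116.
Then b = (18 − 27·(99/116))/5 = -117/116.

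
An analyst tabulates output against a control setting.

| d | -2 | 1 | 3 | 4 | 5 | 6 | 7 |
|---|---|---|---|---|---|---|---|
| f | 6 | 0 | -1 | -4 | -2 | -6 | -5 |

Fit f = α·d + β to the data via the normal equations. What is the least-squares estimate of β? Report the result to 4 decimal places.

Forming MᵀM = [[140, 24]; [24, 7]] and Mᵀf = [-112, -12]ᵀ gives MᵀM·[α, β]ᵀ = Mᵀf.
det = 140·7 − 24² = 404.
α = ((-112)·7 − 24·(-12))/404 = -124/101; β = (140·(-12) − 24·(-112))/404 = 252/101.

β = 2.4950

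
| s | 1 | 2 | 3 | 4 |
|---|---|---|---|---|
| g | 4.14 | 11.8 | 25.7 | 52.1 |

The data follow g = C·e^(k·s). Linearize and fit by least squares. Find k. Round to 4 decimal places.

k = 0.8376

Taking logs, ln g = k·s + ln C, so regress ln g on s.
Σs = 10.0000, Σ(s)² = 30.0000, Σln g = 11.0885, Σs·ln g = 31.9090.
Normal system: [[30.0000, 10.0000]; [10.0000, 4]]·[k, ln C]ᵀ = [31.9090, 11.0885]ᵀ.
Solving (det = 20.0000): k = 0.83758, ln C = 0.67816.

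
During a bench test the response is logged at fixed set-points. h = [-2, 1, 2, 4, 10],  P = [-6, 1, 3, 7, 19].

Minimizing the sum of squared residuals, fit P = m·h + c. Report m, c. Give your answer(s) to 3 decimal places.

m = 2.063, c = -1.388

The normal equations are: 125·m + 15·c = 237;  15·m + 5·c = 24.
Eliminating c: 5·(row 1) − 15·(row 2) gives 400·m = 5·237 − 15·24 = 825, so m = 33/16.
Then c = (24 − 15·(33/16))/5 = -111/80.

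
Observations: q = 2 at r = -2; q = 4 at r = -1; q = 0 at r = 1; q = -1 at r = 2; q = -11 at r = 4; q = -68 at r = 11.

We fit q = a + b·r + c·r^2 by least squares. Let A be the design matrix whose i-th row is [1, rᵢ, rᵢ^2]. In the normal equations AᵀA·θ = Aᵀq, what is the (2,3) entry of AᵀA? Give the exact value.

Row 2 ↔ basis r, column 3 ↔ basis r^2, so (AᵀA)_{2,3} = Σᵢ (r)·(r^2) = (-2)·(4) + (-1)·(1) + (1)·(1) + (2)·(4) + (4)·(16) + (11)·(121) = 1395.

1395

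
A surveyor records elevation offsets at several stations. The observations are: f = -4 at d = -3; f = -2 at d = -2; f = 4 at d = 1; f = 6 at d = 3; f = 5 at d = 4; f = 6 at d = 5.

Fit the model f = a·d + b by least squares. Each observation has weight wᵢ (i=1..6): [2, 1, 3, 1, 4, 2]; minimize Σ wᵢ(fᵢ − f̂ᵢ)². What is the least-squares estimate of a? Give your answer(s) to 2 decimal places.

Entries of XᵀWX: Σwᵢ·d·d = 148, Σwᵢ·d = 24, Σwᵢ·1 = 13.
And Σwᵢ·d·f = 198, Σwᵢ·f = 40.
Determinant 148·13 − 24² = 1348.
a = (198·13 − 24·40)/1348 = 807/674; b = (148·40 − 24·198)/1348 = 292/337.

a = 1.20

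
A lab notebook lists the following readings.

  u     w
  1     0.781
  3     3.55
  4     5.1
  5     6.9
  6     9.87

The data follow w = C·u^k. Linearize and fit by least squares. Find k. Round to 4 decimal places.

Let Y = ln w. Fitting Y = k·ln u + ln C by least squares:
XᵀX = [[8.9295, 5.8861]; [5.8861, 5]], rhs = [10.8614, 6.8700]ᵀ  (here Σln u = 5.8861, Σ(ln u)² = 8.9295, Σln w = 6.8700, Σln u·ln w = 10.8614).
Δ = 8.9295·5 − (5.8861)² = 10.0010; k = (10.8614·5 − 5.8861·6.8700)/10.0010 = 1.38678, ln C = (8.9295·6.8700 − 5.8861·10.8614)/10.0010 = -0.25854.

k = 1.3868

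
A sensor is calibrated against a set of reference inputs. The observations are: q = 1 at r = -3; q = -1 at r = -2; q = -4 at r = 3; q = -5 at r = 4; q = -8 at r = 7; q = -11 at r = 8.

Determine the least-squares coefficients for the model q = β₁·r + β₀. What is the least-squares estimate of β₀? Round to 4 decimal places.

β₀ = -1.9757

The normal equations are: 151·β₁ + 17·β₀ = -177;  17·β₁ + 6·β₀ = -28.
(Σr·r = 151, Σr = 17, Σ1 = 6, Σr·q = -177, Σq = -28.)
Determinant 151·6 − 17² = 617.
β₁ = ((-177)·6 − 17·(-28))/617 = -586/617; β₀ = (151·(-28) − 17·(-177))/617 = -1219/617.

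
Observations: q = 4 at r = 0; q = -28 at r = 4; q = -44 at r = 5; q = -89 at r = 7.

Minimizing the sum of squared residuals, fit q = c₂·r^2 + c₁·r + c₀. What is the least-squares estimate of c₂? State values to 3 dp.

c₂ = -1.790

XᵀX·[c₂, c₁, c₀]ᵀ = Xᵀq reads: 3282·c₂ + 532·c₁ + 90·c₀ = -5909;  532·c₂ + 90·c₁ + 16·c₀ = -955;  90·c₂ + 16·c₁ + 4·c₀ = -157.
Solving the 3×3 system (Gaussian elimination) gives c₂ = -5545/3098, c₁ = -2281/3098, c₀ = 6145/1549.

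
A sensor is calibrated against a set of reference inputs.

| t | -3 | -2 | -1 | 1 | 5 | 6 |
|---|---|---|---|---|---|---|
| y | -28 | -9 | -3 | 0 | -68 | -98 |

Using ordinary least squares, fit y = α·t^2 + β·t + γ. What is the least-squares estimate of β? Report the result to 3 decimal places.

β = 0.798

From the data, Σt^2·t^2 = 2020, Σt^2·t = 306, Σt^2 = 76, Σt·t = 76, Σt = 6, Σ1 = 6.
For Aᵀy: Σt^2·y = -5519, Σt·y = -823, Σy = -206.
Inverting the 3×3 Gram matrix, [α, β, γ]ᵀ = [-9265/3167, 25273/31670, 60957/31670]ᵀ.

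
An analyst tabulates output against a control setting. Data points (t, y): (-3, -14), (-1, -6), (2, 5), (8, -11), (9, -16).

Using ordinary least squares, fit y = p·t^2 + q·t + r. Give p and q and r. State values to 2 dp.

p = -0.55, q = 3.16, r = -0.42

With design matrix A, AᵀA = [[10755, 1221, 159]; [1221, 159, 15]; [159, 15, 5]] and Aᵀy = [-2112, -174, -42]ᵀ.
Row-reducing yields p = -7333/13351, q = 42236/13351, r = -5667/13351.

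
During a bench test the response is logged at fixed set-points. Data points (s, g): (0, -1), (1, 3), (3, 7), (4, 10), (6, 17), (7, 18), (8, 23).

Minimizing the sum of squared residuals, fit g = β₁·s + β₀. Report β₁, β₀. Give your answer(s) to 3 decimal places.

The normal equations are: 175·β₁ + 29·β₀ = 476;  29·β₁ + 7·β₀ = 77.
Eliminating β₀: 7·(row 1) − 29·(row 2) gives 384·β₁ = 7·476 − 29·77 = 1099, so β₁ = 1099/384.
Then β₀ = (77 − 29·(1099/384))/7 = -329/384.

β₁ = 2.862, β₀ = -0.857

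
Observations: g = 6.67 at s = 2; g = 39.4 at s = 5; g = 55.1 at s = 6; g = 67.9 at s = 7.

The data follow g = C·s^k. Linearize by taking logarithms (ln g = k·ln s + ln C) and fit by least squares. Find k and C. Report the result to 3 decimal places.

k = 1.883, C = 1.833

Linearized form: ln g = k·ln s + ln C. From the 4 transformed points,
Σln s = 6.0403, Σ(ln s)² = 10.0677, Σln g = 13.7986, Σln s·ln g = 22.6194.
Equations: 10.0677·k + 6.0403·ln C = 22.6194;  6.0403·k + 4·ln C = 13.7986.
Δ = 10.0677·4 − (6.0403)² = 3.7862; k = (22.6194·4 − 6.0403·13.7986)/3.7862 = 1.88334, ln C = (10.0677·13.7986 − 6.0403·22.6194)/3.7862 = 0.60569, so C = exp(0.60569) = 1.83251.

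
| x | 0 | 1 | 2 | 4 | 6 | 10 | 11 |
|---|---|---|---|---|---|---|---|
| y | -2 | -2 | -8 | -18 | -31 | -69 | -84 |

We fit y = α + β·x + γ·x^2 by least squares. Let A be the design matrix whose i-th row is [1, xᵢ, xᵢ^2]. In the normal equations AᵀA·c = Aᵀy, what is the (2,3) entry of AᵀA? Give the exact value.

Row 2 ↔ basis x, column 3 ↔ basis x^2, so (AᵀA)_{2,3} = Σᵢ (x)·(x^2) = (0)·(0) + (1)·(1) + (2)·(4) + (4)·(16) + (6)·(36) + (10)·(100) + (11)·(121) = 2620.

2620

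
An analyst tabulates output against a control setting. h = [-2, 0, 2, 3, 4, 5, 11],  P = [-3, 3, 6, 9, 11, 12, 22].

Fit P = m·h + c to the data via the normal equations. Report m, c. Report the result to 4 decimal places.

m = 1.8743, c = 2.4130

Normal-equation sums: Σh·h = 179, Σh = 23, Σ1 = 7.
Moment sums: Σh·P = 391, ΣP = 60.
XᵀX·[m, c]ᵀ = XᵀP becomes [[179, 23]; [23, 7]]·[m, c]ᵀ = [391, 60]ᵀ.
Δ = 179·7 − 23² = 724.
m = (391·7 − 23·60)/724 = 1357/724; c = (179·60 − 23·391)/724 = 1747/724.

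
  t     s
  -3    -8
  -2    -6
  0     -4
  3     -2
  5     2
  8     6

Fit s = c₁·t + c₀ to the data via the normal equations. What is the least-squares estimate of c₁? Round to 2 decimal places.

c₁ = 1.21

Setting ∂/∂c₁ … = 0 gives: 111·c₁ + 11·c₀ = 88;  11·c₁ + 6·c₀ = -12.
(Σt·t = 111, Σt = 11, Σ1 = 6, Σt·s = 88, Σs = -12.)
Δ = 111·6 − 11² = 545.
c₁ = (88·6 − 11·(-12))/545 = 132/109; c₀ = (111·(-12) − 11·88)/545 = -460/109.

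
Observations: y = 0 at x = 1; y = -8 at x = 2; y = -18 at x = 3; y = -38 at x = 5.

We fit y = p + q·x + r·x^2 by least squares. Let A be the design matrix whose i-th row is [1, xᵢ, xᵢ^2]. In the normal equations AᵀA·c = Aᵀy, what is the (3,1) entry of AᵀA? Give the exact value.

Row 3 ↔ basis x^2, column 1 ↔ basis 1, so (AᵀA)_{3,1} = Σᵢ x^2 = (1)·(1) + (4)·(1) + (9)·(1) + (25)·(1) = 39.

39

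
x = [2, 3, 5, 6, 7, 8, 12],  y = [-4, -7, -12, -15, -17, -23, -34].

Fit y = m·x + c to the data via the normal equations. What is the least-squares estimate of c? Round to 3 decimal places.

c = 2.560

From the data, Σx·x = 331, Σx = 43, Σ1 = 7.
For Mᵀy: Σx·y = -890, Σy = -112.
MᵀM·[m, c]ᵀ = Mᵀy becomes [[331, 43]; [43, 7]]·[m, c]ᵀ = [-890, -112]ᵀ.
det = 331·7 − 43² = 468.
m = ((-890)·7 − 43·(-112))/468 = -707/234; c = (331·(-112) − 43·(-890))/468 = 599/234.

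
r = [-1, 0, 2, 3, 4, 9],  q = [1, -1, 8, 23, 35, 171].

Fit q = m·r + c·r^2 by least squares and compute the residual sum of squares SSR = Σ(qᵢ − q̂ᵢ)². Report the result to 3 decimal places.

SSR = 9.859

The normal system AᵀA·[m, c]ᵀ = Aᵀq is [[111, 827]; [827, 6915]]·[m, c]ᵀ = [1763, 14651]ᵀ.
det = 111·6915 − 827² = 83636.
m = (1763·6915 − 827·14651)/83636 = 18692/20909; c = (111·14651 − 827·1763)/83636 = 42065/20909.
Residuals: -352/2987, -1, -38372/20909, 46246/20909, -15993/20909, -54/20909; SSR = 206138/20909.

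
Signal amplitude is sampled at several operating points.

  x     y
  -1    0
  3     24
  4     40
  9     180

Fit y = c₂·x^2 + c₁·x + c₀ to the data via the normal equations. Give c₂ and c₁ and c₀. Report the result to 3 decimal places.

c₂ = 2.000, c₁ = 2.000, c₀ = 0.000

Setting ∂/∂c₂ … = 0 gives: 6899·c₂ + 819·c₁ + 107·c₀ = 15436;  819·c₂ + 107·c₁ + 15·c₀ = 1852;  107·c₂ + 15·c₁ + 4·c₀ = 244.
(Σx^2·x^2 = 6899, Σx^2·x = 819, Σx^2 = 107, Σx·x = 107, Σx = 15, Σ1 = 4, Σx^2·y = 15436, Σx·y = 1852, Σy = 244.)
Inverting the 3×3 Gram matrix, [c₂, c₁, c₀]ᵀ = [2, 2, 0]ᵀ.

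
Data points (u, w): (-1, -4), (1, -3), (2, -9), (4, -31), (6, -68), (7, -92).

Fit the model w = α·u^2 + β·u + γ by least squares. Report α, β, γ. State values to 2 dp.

α = -1.88, β = 0.22, γ = -1.76

Setting ∂/∂α … = 0 gives: 3971·α + 631·β + 107·γ = -7495;  631·α + 107·β + 19·γ = -1193;  107·α + 19·β + 6·γ = -207.
(Σu^2·u^2 = 3971, Σu^2·u = 631, Σu^2 = 107, Σu·u = 107, Σu = 19, Σ1 = 6, Σu^2·w = -7495, Σu·w = -1193, Σw = -207.)
Solving the 3×3 system (Gaussian elimination) gives α = -21091/11248, β = 2483/11248, γ = -4949/2812.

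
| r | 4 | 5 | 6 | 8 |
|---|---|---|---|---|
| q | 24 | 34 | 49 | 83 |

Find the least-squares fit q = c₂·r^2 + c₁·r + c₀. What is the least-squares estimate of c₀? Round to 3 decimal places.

Normal-equation sums: Σr^2·r^2 = 6273, Σr^2·r = 917, Σr^2 = 141, Σr·r = 141, Σr = 23, Σ1 = 4.
For Aᵀq: Σr^2·q = 8310, Σr·q = 1224, Σq = 190.
Normal equations: [[6273, 917, 141]; [917, 141, 23]; [141, 23, 4]]·[c₂, c₁, c₀]ᵀ = [8310, 1224, 190]ᵀ.
Solving the 3×3 system (Gaussian elimination) gives c₂ = 5/4, c₁ = -3/20, c₀ = 43/10.

c₀ = 4.300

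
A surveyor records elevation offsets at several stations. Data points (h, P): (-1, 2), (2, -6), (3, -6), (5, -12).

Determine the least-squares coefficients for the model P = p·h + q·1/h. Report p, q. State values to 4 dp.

p = -2.3627, q = 0.0362

Entries of XᵀX: Σh·h = 39, Σh·1/h = 4, Σ1/h·1/h = 1261/900.
And Σh·P = -92, Σ1/h·P = -47/5.
Determinant 39·(1261/900) − 4² = 11593/300.
p = ((-92)·(1261/900) − 4·(-47/5))/(11593/300) = -82172/34779; q = (39·(-47/5) − 4·(-92))/(11593/300) = 420/11593.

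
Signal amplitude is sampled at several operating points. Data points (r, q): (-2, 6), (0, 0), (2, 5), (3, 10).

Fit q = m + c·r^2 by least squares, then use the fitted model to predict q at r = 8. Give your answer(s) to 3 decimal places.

Sums needed: Σ1 = 4, Σr^2 = 17, Σr^2·r^2 = 113.
Moment sums: Σq = 21, Σr^2·q = 134.
So XᵀX·[m, c]ᵀ = Xᵀq: [[4, 17]; [17, 113]]·[m, c]ᵀ = [21, 134]ᵀ.
Determinant 4·113 − 17² = 163.
m = (21·113 − 17·134)/163 = 95/163; c = (4·134 − 17·21)/163 = 179/163.
At r = 8: q̂ = (95/163)·(1) + (179/163)·(64) = 11551/163.

q̂ = 70.865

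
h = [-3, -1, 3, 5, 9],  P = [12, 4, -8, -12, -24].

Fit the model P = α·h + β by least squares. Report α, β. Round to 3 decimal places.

α = -2.930, β = 2.018

Forming AᵀA = [[125, 13]; [13, 5]] and AᵀP = [-340, -28]ᵀ gives AᵀA·[α, β]ᵀ = AᵀP.
det = 125·5 − 13² = 456.
α = ((-340)·5 − 13·(-28))/456 = -167/57; β = (125·(-28) − 13·(-340))/456 = 115/57.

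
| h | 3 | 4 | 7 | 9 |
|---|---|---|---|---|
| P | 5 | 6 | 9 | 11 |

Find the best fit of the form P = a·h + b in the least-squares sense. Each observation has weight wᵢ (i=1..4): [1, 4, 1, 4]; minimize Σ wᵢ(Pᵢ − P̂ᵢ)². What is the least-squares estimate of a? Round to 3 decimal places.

The normal system XᵀWX·[a, b]ᵀ = XᵀWP is [[446, 62]; [62, 10]]·[a, b]ᵀ = [570, 82]ᵀ.
Eliminating b: 10·(row 1) − 62·(row 2) gives 616·a = 10·570 − 62·82 = 616, so a = 1.
Then b = (82 − 62·1)/10 = 2.

a = 1.000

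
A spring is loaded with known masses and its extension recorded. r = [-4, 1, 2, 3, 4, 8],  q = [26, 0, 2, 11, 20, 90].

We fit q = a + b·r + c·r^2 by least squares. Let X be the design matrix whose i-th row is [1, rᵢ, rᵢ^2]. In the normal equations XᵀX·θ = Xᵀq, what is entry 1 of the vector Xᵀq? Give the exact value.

Entry 1 ↔ basis 1, so (Xᵀq)_{1} = Σᵢ qᵢ = (1)·(26) + (1)·(0) + (1)·(2) + (1)·(11) + (1)·(20) + (1)·(90) = 149.

149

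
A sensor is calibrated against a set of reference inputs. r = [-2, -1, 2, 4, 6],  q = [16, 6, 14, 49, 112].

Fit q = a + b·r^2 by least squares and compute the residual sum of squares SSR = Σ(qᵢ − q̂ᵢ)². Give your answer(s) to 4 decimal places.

Normal-equation sums: Σ1 = 5, Σr^2 = 61, Σr^2·r^2 = 1585.
And Σq = 197, Σr^2·q = 4942.
So AᵀA·[a, b]ᵀ = Aᵀq: [[5, 61]; [61, 1585]]·[a, b]ᵀ = [197, 4942]ᵀ.
Determinant 5·1585 − 61² = 4204.
a = (197·1585 − 61·4942)/4204 = 10783/4204; b = (5·4942 − 61·197)/4204 = 12693/4204.
Residuals: 5709/4204, 437/1051, -2699/4204, -7875/4204, 3117/4204; SSR = 27275/4204.

SSR = 6.4879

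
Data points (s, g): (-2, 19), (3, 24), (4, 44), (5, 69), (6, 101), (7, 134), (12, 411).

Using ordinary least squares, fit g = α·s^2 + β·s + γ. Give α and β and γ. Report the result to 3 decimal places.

α = 2.989, β = -1.915, γ = 3.316

From the data, Σs^2·s^2 = 25411, Σs^2·s = 2495, Σs^2 = 283, Σs·s = 283, Σs = 35, Σ1 = 7.
For Xᵀg: Σs^2·g = 72107, Σs·g = 7031, Σg = 802.
XᵀX·[α, β, γ]ᵀ = Xᵀg becomes [[25411, 2495, 283]; [2495, 283, 35]; [283, 35, 7]]·[α, β, γ]ᵀ = [72107, 7031, 802]ᵀ.
Row-reducing yields α = 66313/22188, β = -127447/66564, γ = 55187/16641.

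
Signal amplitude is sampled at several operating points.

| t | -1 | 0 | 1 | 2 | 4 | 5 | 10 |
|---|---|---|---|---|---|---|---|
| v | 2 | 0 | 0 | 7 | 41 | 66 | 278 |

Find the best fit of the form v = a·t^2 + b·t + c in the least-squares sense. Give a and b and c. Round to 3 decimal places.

Entries of XᵀX: Σt^2·t^2 = 10899, Σt^2·t = 1197, Σt^2 = 147, Σt·t = 147, Σt = 21, Σ1 = 7.
For Xᵀv: Σt^2·v = 30136, Σt·v = 3286, Σv = 394.
Normal equations: [[10899, 1197, 147]; [1197, 147, 21]; [147, 21, 7]]·[a, b, c]ᵀ = [30136, 3286, 394]ᵀ.
Solving the 3×3 system (Gaussian elimination) gives a = 209/72, b = -181/168, c = -121/84.

a = 2.903, b = -1.077, c = -1.440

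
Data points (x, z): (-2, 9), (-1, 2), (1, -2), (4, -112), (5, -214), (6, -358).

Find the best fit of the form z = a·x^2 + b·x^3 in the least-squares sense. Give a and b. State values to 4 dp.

From the data, Σx^2·x^2 = 2195, Σx^2·x^3 = 11893, Σx^3·x^3 = 66443.
For Aᵀz: Σx^2·z = -19994, Σx^3·z = -111322.
So AᵀA·[a, b]ᵀ = Aᵀz: [[2195, 11893]; [11893, 66443]]·[a, b]ᵀ = [-19994, -111322]ᵀ.
Determinant 2195·66443 − 11893² = 4398936.
a = ((-19994)·66443 − 11893·(-111322))/4398936 = -375733/366578; b = (2195·(-111322) − 11893·(-19994))/4398936 = -546929/366578.

a = -1.0250, b = -1.4920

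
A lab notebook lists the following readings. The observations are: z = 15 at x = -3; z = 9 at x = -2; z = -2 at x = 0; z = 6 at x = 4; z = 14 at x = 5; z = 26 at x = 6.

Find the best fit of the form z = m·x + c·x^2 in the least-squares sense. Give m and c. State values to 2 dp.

Compute the Gram sums: Σx·x = 90, Σx·x^2 = 370, Σx^2·x^2 = 2274.
For Mᵀz: Σx·z = 187, Σx^2·z = 1553.
Δ = 90·2274 − 370² = 67760.
m = (187·2274 − 370·1553)/67760 = -37343/16940; c = (90·1553 − 370·187)/67760 = 3529/3388.

m = -2.20, c = 1.04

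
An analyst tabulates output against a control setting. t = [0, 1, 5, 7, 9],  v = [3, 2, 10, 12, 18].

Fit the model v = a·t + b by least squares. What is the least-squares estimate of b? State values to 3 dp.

MᵀM·[a, b]ᵀ = Mᵀv reads: 156·a + 22·b = 298;  22·a + 5·b = 45.
(Σt·t = 156, Σt = 22, Σ1 = 5, Σt·v = 298, Σv = 45.)
Eliminating b: 5·(row 1) − 22·(row 2) gives 296·a = 5·298 − 22·45 = 500, so a = 125/74.
Then b = (45 − 22·(125/74))/5 = 58/37.

b = 1.568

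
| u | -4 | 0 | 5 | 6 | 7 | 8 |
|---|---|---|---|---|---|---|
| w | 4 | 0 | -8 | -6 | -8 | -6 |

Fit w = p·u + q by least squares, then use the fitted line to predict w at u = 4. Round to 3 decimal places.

Normal-equation sums: Σu·u = 190, Σu = 22, Σ1 = 6.
Right-hand side: Σu·w = -196, Σw = -24.
So AᵀA·[p, q]ᵀ = Aᵀw: [[190, 22]; [22, 6]]·[p, q]ᵀ = [-196, -24]ᵀ.
Eliminating q: 6·(row 1) − 22·(row 2) gives 656·p = 6·(-196) − 22·(-24) = -648, so p = -81/82.
Then q = ((-24) − 22·(-81/82))/6 = -31/82.
At u = 4: ŵ = (-81/82)·(4) + (-31/82)·(1) = -355/82.

ŵ = -4.329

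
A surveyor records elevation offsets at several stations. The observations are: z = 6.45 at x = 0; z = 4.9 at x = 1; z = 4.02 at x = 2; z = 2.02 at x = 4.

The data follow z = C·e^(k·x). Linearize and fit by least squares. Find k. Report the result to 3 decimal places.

k = -0.288

Let Y = ln z. Fitting Y = k·x + ln C by least squares:
Sums: Σx = 7.0000, Σ(x)² = 21.0000, Σln z = 5.5477, Σx·ln z = 7.1842.
Normal system: [[21.0000, 7.0000]; [7.0000, 4]]·[k, ln C]ᵀ = [7.1842, 5.5477]ᵀ.
Δ = 21.0000·4 − (7.0000)² = 35.0000; k = (7.1842·4 − 7.0000·5.5477)/35.0000 = -0.28849, ln C = (21.0000·5.5477 − 7.0000·7.1842)/35.0000 = 1.89178.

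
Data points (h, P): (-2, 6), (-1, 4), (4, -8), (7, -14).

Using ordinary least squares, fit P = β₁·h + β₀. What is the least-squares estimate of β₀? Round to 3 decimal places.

β₀ = 1.519

Forming AᵀA = [[70, 8]; [8, 4]] and AᵀP = [-146, -12]ᵀ gives AᵀA·[β₁, β₀]ᵀ = AᵀP.
det = 70·4 − 8² = 216.
β₁ = ((-146)·4 − 8·(-12))/216 = -61/27; β₀ = (70·(-12) − 8·(-146))/216 = 41/27.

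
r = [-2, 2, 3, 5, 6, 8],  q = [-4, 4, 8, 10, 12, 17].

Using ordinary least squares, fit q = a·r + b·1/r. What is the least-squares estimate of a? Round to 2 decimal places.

The normal equations are: 142·a + 6·b = 298;  6·a + (10001/14400)·b = 307/24.
(Σr·r = 142, Σr·1/r = 6, Σ1/r·1/r = 10001/14400, Σr·q = 298, Σ1/r·q = 307/24.)
det = 142·(10001/14400) − 6² = 450871/7200.
a = (298·(10001/14400) − 6·(307/24))/(450871/7200) = 937549/450871; b = (142·(307/24) − 6·298)/(450871/7200) = 204600/450871.

a = 2.08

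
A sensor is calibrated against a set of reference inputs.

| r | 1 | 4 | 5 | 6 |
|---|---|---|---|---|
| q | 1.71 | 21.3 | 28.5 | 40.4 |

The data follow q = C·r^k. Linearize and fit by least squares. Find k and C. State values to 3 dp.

With ln qᵢ as the transformed response and ln rᵢ as the regressor:
Sums: Σln r = 4.7875, Σ(ln r)² = 7.7225, Σln q = 10.6439, Σln r·ln q = 16.2591.
Normal system: [[7.7225, 4.7875]; [4.7875, 4]]·[k, ln C]ᵀ = [16.2591, 10.6439]ᵀ.
Slope k = (n·Σln r·ln q − Σln r·Σln q)/(n·Σ(ln r)² − (Σln r)²) = (4·16.2591 − 4.7875·10.6439)/7.9699 = 1.76649; ln C = (Σln q − k·Σln r)/n = 0.54672, so C = exp(0.54672) = 1.72757.

k = 1.766, C = 1.728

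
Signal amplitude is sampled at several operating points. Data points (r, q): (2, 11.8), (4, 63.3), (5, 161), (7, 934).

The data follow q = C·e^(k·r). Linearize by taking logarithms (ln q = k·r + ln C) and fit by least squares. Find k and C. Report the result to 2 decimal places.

k = 0.88, C = 1.99

Linearized form: ln q = k·r + ln C. From the 4 transformed points,
Σr = 18.0000, Σ(r)² = 94.0000, Σln q = 18.5369, Σr·ln q = 94.8111.
Normal system: [[94.0000, 18.0000]; [18.0000, 4]]·[k, ln C]ᵀ = [94.8111, 18.5369]ᵀ.
Slope k = (n·Σr·ln q − Σr·Σln q)/(n·Σ(r)² − (Σr)²) = (4·94.8111 − 18.0000·18.5369)/52.0000 = 0.87655; ln C = (Σln q − k·Σr)/n = 0.68972, so C = exp(0.68972) = 1.99316.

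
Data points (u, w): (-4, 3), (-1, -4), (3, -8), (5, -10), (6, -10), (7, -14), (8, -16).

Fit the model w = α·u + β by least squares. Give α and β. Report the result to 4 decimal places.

α = -1.4078, β = -3.6019

Forming MᵀM = [[200, 24]; [24, 7]] and Mᵀw = [-368, -59]ᵀ gives MᵀM·[α, β]ᵀ = Mᵀw.
Eliminating β: 7·(row 1) − 24·(row 2) gives 824·α = 7·(-368) − 24·(-59) = -1160, so α = -145/103.
Then β = ((-59) − 24·(-145/103))/7 = -371/103.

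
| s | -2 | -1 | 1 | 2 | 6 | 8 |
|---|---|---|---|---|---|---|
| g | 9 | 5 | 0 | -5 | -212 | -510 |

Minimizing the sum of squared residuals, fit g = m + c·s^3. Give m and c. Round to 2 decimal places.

m = 2.46, c = -1.00

Sums needed: Σ1 = 6, Σs^3 = 728, Σs^3·s^3 = 308930.
Right-hand side: Σg = -713, Σs^3·g = -307029.
Normal equations: [[6, 728]; [728, 308930]]·[m, c]ᵀ = [-713, -307029]ᵀ.
Determinant 6·308930 − 728² = 1323596.
m = ((-713)·308930 − 728·(-307029))/1323596 = 1625011/661798; c = (6·(-307029) − 728·(-713))/1323596 = -661555/661798.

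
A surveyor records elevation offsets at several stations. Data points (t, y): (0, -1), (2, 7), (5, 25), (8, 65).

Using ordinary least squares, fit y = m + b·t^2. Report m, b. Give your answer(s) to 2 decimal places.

AᵀA·[m, b]ᵀ = Aᵀy reads: 4·m + 93·b = 96;  93·m + 4737·b = 4813.
Δ = 4·4737 − 93² = 10299.
m = (96·4737 − 93·4813)/10299 = 2381/3433; b = (4·4813 − 93·96)/10299 = 10324/10299.

m = 0.69, b = 1.00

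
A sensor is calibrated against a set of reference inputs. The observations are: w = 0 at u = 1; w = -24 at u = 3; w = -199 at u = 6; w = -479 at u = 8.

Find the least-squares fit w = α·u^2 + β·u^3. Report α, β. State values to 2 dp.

Compute the Gram sums: Σu^2·u^2 = 5474, Σu^2·u^3 = 40788, Σu^3·u^3 = 309530.
Moment sums: Σu^2·w = -38036, Σu^3·w = -288880.
So XᵀX·[α, β]ᵀ = Xᵀw: [[5474, 40788]; [40788, 309530]]·[α, β]ᵀ = [-38036, -288880]ᵀ.
Determinant 5474·309530 − 40788² = 30706276.
α = ((-38036)·309530 − 40788·(-288880))/30706276 = 2388590/7676569; β = (5474·(-288880) − 40788·(-38036))/30706276 = -7479188/7676569.

α = 0.31, β = -0.97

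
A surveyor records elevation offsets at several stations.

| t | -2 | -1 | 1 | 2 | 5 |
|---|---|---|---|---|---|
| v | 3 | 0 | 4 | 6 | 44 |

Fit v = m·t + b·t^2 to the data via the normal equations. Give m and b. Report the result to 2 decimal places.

m = 1.22, b = 1.50

Setting ∂/∂m … = 0 gives: 35·m + 125·b = 230;  125·m + 659·b = 1140.
Δ = 35·659 − 125² = 7440.
m = (230·659 − 125·1140)/7440 = 907/744; b = (35·1140 − 125·230)/7440 = 1115/744.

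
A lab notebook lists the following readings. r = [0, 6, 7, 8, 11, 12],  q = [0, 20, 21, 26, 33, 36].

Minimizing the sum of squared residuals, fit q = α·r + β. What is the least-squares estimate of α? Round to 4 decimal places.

α = 2.9854

Sums needed: Σr·r = 414, Σr = 44, Σ1 = 6.
Right-hand side: Σr·q = 1270, Σq = 136.
Normal equations: [[414, 44]; [44, 6]]·[α, β]ᵀ = [1270, 136]ᵀ.
det = 414·6 − 44² = 548.
α = (1270·6 − 44·136)/548 = 409/137; β = (414·136 − 44·1270)/548 = 106/137.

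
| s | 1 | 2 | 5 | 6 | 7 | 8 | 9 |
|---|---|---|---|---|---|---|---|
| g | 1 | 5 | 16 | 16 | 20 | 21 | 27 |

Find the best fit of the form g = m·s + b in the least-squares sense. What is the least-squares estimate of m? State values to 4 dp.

AᵀA·[m, b]ᵀ = Aᵀg reads: 260·m + 38·b = 738;  38·m + 7·b = 106.
det = 260·7 − 38² = 376.
m = (738·7 − 38·106)/376 = 569/188; b = (260·106 − 38·738)/376 = -121/94.

m = 3.0266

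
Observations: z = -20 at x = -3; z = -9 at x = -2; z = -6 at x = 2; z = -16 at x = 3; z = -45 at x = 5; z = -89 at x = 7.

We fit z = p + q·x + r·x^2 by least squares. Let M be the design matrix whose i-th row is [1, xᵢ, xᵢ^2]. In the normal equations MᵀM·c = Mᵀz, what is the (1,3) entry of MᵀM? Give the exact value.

Row 1 ↔ basis 1, column 3 ↔ basis x^2, so (MᵀM)_{1,3} = Σᵢ x^2 = (1)·(9) + (1)·(4) + (1)·(4) + (1)·(9) + (1)·(25) + (1)·(49) = 100.

100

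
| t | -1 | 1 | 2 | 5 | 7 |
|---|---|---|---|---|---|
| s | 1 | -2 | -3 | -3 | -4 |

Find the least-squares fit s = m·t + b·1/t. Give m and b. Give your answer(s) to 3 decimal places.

Normal-equation sums: Σt·t = 80, Σt·1/t = 5, Σ1/t·1/t = 11321/4900.
For Aᵀs: Σt·s = -52, Σ1/t·s = -397/70.
Determinant 80·(11321/4900) − 5² = 39159/245.
m = ((-52)·(11321/4900) − 5·(-397/70))/(39159/245) = -74957/130530; b = (80·(-397/70) − 5·(-52))/(39159/245) = -15820/13053.

m = -0.574, b = -1.212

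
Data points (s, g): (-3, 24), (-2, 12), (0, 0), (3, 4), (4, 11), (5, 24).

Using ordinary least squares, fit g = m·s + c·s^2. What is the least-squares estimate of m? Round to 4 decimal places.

m = -3.2405

Sums needed: Σs·s = 63, Σs·s^2 = 181, Σs^2·s^2 = 1059.
For Mᵀg: Σs·g = 80, Σs^2·g = 1076.
MᵀM·[m, c]ᵀ = Mᵀg becomes [[63, 181]; [181, 1059]]·[m, c]ᵀ = [80, 1076]ᵀ.
det = 63·1059 − 181² = 33956.
m = (80·1059 − 181·1076)/33956 = -27509/8489; c = (63·1076 − 181·80)/33956 = 13327/8489.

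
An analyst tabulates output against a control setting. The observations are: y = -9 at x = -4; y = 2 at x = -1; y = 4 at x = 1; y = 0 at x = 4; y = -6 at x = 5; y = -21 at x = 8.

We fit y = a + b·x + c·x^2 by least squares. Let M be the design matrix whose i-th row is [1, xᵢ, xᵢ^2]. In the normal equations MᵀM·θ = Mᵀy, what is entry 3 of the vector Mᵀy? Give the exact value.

-1632

Entry 3 ↔ basis x^2, so (Mᵀy)_{3} = Σᵢ (x^2)·yᵢ = (16)·(-9) + (1)·(2) + (1)·(4) + (16)·(0) + (25)·(-6) + (64)·(-21) = -1632.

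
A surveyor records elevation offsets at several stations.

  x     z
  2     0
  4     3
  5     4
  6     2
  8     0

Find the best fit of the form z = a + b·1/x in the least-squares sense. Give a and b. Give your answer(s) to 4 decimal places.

Normal-equation sums: Σ1 = 5, Σ1/x = 149/120, Σ1/x·1/x = 5701/14400.
And Σz = 9, Σ1/x·z = 113/60.
Normal equations: [[5, 149/120]; [149/120, 5701/14400]]·[a, b]ᵀ = [9, 113/60]ᵀ.
Eliminating b: (5701/14400)·(row 1) − (149/120)·(row 2) gives (197/450)·a = (5701/14400)·9 − (149/120)·(113/60) = 3527/2880, so a = 17635/6304.
Then b = ((113/60) − (149/120)·(17635/6304))/(5701/14400) = -3165/788.

a = 2.7974, b = -4.0165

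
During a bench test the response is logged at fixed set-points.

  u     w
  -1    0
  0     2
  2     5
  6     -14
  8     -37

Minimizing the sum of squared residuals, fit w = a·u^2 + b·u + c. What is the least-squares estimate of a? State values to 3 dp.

a = -0.992

Compute the Gram sums: Σu^2·u^2 = 5409, Σu^2·u = 735, Σu^2 = 105, Σu·u = 105, Σu = 15, Σ1 = 5.
For Xᵀw: Σu^2·w = -2852, Σu·w = -370, Σw = -44.
Normal equations: [[5409, 735, 105]; [735, 105, 15]; [105, 15, 5]]·[a, b, c]ᵀ = [-2852, -370, -44]ᵀ.
Solving the 3×3 system (Gaussian elimination) gives a = -131/132, b = 1967/660, c = 31/10.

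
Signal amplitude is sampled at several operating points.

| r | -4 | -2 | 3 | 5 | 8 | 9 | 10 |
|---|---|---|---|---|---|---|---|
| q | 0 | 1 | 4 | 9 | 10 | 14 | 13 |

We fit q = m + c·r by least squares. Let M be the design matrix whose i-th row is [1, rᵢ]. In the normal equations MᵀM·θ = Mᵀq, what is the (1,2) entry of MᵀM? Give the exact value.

29

Row 1 ↔ basis 1, column 2 ↔ basis r, so (MᵀM)_{1,2} = Σᵢ r = (1)·(-4) + (1)·(-2) + (1)·(3) + (1)·(5) + (1)·(8) + (1)·(9) + (1)·(10) = 29.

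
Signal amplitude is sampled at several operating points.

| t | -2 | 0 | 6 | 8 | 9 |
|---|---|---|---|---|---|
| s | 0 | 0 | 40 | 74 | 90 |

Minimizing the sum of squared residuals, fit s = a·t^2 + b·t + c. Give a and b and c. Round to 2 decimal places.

MᵀM·[a, b, c]ᵀ = Mᵀs reads: 11969·a + 1449·b + 185·c = 13466;  1449·a + 185·b + 21·c = 1642;  185·a + 21·b + 5·c = 204.
Row-reducing yields a = 28255/27762, b = 1383/1322, c = -17363/13881.

a = 1.02, b = 1.05, c = -1.25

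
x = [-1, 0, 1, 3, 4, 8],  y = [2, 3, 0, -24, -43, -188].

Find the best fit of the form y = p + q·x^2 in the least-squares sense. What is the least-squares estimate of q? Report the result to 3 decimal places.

Entries of MᵀM: Σ1 = 6, Σx^2 = 91, Σx^2·x^2 = 4435.
Right-hand side: Σy = -250, Σx^2·y = -12934.
Eliminating q: 4435·(row 1) − 91·(row 2) gives 18329·p = 4435·(-250) − 91·(-12934) = 68244, so p = 68244/18329.
Then q = ((-12934) − 91·(68244/18329))/4435 = -54854/18329.

q = -2.993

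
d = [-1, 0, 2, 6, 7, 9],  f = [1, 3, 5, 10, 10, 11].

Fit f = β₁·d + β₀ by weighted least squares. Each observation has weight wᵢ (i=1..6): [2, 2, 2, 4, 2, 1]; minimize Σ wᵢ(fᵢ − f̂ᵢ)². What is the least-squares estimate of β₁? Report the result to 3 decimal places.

β₁ = 1.089

Normal-equation sums: Σwᵢ·d·d = 333, Σwᵢ·d = 49, Σwᵢ·1 = 13.
Moment sums: Σwᵢ·d·f = 497, Σwᵢ·f = 89.
So XᵀWX·[β₁, β₀]ᵀ = XᵀWf: [[333, 49]; [49, 13]]·[β₁, β₀]ᵀ = [497, 89]ᵀ.
Determinant 333·13 − 49² = 1928.
β₁ = (497·13 − 49·89)/1928 = 525/482; β₀ = (333·89 − 49·497)/1928 = 1321/482.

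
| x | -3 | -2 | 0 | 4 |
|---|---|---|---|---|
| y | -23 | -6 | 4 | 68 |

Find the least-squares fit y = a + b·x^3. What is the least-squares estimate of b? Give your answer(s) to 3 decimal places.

b = 1.007

Compute the Gram sums: Σ1 = 4, Σx^3 = 29, Σx^3·x^3 = 4889.
Right-hand side: Σy = 43, Σx^3·y = 5021.
So MᵀM·[a, b]ᵀ = Mᵀy: [[4, 29]; [29, 4889]]·[a, b]ᵀ = [43, 5021]ᵀ.
Eliminating b: 4889·(row 1) − 29·(row 2) gives 18715·a = 4889·43 − 29·5021 = 64618, so a = 64618/18715.
Then b = (5021 − 29·(64618/18715))/4889 = 18837/18715.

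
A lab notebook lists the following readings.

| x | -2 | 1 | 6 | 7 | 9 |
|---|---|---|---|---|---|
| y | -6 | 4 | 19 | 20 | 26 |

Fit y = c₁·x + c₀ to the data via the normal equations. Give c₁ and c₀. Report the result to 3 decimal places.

c₁ = 2.891, c₀ = 0.457

Sums needed: Σx·x = 171, Σx = 21, Σ1 = 5.
Right-hand side: Σx·y = 504, Σy = 63.
Normal equations: [[171, 21]; [21, 5]]·[c₁, c₀]ᵀ = [504, 63]ᵀ.
Δ = 171·5 − 21² = 414.
c₁ = (504·5 − 21·63)/414 = 133/46; c₀ = (171·63 − 21·504)/414 = 21/46.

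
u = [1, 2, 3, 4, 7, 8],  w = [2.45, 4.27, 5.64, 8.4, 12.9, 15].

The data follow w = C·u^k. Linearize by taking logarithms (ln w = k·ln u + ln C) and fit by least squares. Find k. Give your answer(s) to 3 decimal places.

Taking logs, ln w = k·ln u + ln C, so regress ln w on ln u.
Σln u = 7.2034, Σ(ln u)² = 11.7199, Σln w = 11.4711, Σln u·ln w = 16.4644.
Normal system: [[11.7199, 7.2034]; [7.2034, 6]]·[k, ln C]ᵀ = [16.4644, 11.4711]ᵀ.
Δ = 11.7199·6 − (7.2034)² = 18.4301; k = (16.4644·6 − 7.2034·11.4711)/18.4301 = 0.87657, ln C = (11.7199·11.4711 − 7.2034·16.4644)/18.4301 = 0.85947.

k = 0.877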